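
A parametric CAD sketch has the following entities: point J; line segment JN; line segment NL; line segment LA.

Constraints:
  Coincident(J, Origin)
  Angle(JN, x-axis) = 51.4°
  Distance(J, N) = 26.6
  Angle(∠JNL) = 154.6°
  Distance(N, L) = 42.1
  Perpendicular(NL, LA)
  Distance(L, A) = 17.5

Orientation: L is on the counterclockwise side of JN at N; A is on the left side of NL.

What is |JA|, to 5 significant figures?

66.409

∠JNL = 154.6°, so NL runs at 51.4° + (180° − 154.6°) = 76.800° from the x-axis; with |NL| = 42.1, L = N + 42.1·(cos 76.800°, sin 76.800°) = (26.209, 61.776). The perpendicularity gives LA at right angles to NL; with |LA| = 17.5 on the left of NL, A = L + 17.5·(-0.97358, 0.22835) = (9.1711, 65.772). Then |JA| = |A − J| = 66.409.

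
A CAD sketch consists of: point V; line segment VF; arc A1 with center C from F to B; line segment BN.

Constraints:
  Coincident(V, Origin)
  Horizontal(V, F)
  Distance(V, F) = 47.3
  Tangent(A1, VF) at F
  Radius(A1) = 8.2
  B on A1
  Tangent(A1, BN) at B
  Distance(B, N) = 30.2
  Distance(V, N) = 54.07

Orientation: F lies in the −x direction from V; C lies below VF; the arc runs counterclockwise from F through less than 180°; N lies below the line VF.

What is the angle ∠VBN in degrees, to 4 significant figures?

71.10°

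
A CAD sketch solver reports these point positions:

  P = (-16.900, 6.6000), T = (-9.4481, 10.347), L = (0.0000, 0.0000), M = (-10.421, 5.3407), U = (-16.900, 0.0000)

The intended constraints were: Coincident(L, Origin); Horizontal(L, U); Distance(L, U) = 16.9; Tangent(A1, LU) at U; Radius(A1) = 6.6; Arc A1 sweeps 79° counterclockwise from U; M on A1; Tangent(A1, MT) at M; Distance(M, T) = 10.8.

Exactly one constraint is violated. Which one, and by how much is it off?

Distance(M, T) = 10.8 — off by 5.70.

L = (0.00, 0.00) ✓; L.y = 0.00, U.y = 0.00 ✓; |LU| = 16.90 ✓; ∠(PU, UL) = 90.00° ✓; |PU| = 6.600 ✓; bearing(P→M) − bearing(P→U) = 79.00° ✓; |PM| = 6.600 ✓; ∠(PM, MT) = 90.00° ✓; |MT| = 5.100 ✗.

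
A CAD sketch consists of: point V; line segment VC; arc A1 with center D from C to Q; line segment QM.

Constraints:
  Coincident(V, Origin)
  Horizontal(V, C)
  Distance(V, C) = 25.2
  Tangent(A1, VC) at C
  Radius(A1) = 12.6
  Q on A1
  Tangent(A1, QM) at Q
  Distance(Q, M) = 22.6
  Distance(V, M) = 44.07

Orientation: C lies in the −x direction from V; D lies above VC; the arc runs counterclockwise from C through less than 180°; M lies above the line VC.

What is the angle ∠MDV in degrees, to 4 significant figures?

109.2°

V is at the origin; VC is horizontal with |VC| = 25.2 and C on the −x side, so C = (-25.20, 0.000). The tangent condition forces DC to be normal to VC, so D = C + (0, 12.6) = (-25.20, 12.60). Since DQ ⟂ QM (tangency), |DM| = √(12.6² + 22.6²) = 25.88 regardless of where Q sits on A1. So M lies on both circle(V, 44.07) and circle(D, 25.88); the above-VC intersection is M = (-21.87, 38.26). Q is the foot of the tangent from M: Q = (-13.50, 17.27).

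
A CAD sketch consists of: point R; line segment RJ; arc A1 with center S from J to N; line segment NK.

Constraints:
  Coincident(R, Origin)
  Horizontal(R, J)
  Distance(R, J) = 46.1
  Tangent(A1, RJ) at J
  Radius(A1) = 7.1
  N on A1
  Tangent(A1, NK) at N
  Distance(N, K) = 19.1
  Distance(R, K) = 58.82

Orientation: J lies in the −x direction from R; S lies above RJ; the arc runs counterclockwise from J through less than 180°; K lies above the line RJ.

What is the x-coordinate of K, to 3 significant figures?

-52.5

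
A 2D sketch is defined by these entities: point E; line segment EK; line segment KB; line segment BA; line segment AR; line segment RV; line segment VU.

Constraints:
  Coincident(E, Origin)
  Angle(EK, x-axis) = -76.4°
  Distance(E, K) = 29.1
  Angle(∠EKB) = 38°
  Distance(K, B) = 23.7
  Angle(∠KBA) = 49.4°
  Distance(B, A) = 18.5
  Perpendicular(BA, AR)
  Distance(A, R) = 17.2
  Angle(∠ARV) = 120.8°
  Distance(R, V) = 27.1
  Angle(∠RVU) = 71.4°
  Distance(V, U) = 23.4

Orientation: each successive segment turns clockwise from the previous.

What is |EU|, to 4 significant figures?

30.65

E is at the origin; EK runs at -76.4° with length 29.1, so K = (6.843, -28.28). ∠EKB = 38.0° gives KB at 141.6° from the x-axis; with |KB| = 23.7, B = (-11.73, -13.56). ∠KBA = 49.4° gives BA at 11.00° from the x-axis; with |BA| = 18.5, A = (6.429, -10.03). BA is perpendicular to AR, so AR runs at -79.00°; with |AR| = 17.2, R = (9.711, -26.92). ∠ARV = 120.8° gives RV at -138.2° from the x-axis; with |RV| = 27.1, V = (-10.49, -44.98). ∠RVU = 71.4° gives VU at 113.2° from the x-axis; with |VU| = 23.4, U = (-19.71, -23.47). Then |EU| = |U − E| = 30.65.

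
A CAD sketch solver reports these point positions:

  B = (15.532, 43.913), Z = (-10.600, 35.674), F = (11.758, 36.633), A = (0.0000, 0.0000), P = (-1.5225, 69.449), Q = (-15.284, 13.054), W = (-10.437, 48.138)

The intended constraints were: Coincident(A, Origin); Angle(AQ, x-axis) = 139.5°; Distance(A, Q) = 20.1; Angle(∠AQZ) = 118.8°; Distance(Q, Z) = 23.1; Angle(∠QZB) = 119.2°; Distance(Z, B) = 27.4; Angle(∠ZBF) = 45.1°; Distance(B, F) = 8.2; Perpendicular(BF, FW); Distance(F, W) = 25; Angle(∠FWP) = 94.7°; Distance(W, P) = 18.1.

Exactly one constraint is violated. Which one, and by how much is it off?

Distance(W, P) = 18.1 — off by 5.00.

A = (0.00, 0.00) ✓; AQ at 139.5° ✓; |AQ| = 20.10 ✓; ∠AQZ = 118.8° ✓; |QZ| = 23.10 ✓; ∠QZB = 119.2° ✓; |ZB| = 27.40 ✓; ∠ZBF = 45.10° ✓; |BF| = 8.200 ✓; ∠(BF, FW) = 90.00° ✓; |FW| = 25.00 ✓; ∠FWP = 94.70° ✓; |WP| = 23.10 ✗.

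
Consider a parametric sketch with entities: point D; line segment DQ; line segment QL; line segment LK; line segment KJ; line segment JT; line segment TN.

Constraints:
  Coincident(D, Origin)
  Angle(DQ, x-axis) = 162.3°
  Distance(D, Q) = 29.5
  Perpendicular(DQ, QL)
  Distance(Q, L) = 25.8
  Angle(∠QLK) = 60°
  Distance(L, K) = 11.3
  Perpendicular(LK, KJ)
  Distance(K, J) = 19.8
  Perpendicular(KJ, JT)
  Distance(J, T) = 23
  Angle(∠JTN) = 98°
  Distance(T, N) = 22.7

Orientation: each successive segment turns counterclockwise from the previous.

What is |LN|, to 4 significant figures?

15.10

D is at the origin; DQ runs at 162.3° with length 29.5, so Q = (-28.10, 8.969). DQ ⟂ QL, so QL runs at -107.7°; with |QL| = 25.8, L = (-35.95, -15.61). ∠QLK = 60.0° gives LK at 12.30° from the x-axis; with |LK| = 11.3, K = (-24.91, -13.20). LK is perpendicular to KJ, so KJ runs at 102.3°; with |KJ| = 19.8, J = (-29.12, 6.143). KJ ⟂ JT, so JT runs at -167.7°; with |JT| = 23.0, T = (-51.60, 1.243). ∠JTN = 98.0° gives TN at -85.70° from the x-axis; with |TN| = 22.7, N = (-49.89, -21.39). Then |LN| = |N − L| = 15.10.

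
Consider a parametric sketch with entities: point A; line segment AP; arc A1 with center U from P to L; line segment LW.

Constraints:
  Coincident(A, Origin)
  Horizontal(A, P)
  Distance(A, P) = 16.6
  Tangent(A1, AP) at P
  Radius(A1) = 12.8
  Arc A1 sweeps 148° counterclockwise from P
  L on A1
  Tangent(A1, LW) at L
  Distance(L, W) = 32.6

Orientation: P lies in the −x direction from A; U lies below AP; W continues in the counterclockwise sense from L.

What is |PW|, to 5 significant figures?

45.941

A is at the origin; AP is horizontal with |AP| = 16.6 and P on the −x side, so P = (-16.600, 0.0000). Since A1 is tangent to AP there, UP ⟂ AP, so U = P + (0, -12.8) = (-16.600, -12.800). On A1, P sits at bearing 90° from U; a 148° counterclockwise sweep puts L at bearing 238°, so L = U + 12.8·(cos 238°, sin 238°) = (-23.383, -23.655). The tangent condition forces UL to be normal to LW, so LW runs along (−sin 238°, cos 238°); with |LW| = 32.6, W = (4.2634, -40.930). Then |PW| = |W − P| = 45.941.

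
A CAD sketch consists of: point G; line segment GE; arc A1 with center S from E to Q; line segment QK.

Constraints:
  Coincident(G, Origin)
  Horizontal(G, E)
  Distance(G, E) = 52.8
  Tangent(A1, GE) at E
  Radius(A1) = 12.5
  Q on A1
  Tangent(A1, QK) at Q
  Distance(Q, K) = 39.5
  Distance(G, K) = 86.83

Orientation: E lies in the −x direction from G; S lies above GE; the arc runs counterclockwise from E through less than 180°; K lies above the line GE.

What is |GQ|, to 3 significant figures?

48.7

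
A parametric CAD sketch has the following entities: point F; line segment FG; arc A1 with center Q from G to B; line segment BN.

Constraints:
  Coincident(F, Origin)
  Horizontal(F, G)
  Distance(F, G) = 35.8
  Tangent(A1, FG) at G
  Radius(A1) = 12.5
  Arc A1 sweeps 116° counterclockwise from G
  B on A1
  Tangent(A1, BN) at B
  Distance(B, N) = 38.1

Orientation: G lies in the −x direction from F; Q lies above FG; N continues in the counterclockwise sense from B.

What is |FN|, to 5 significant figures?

66.560

On A1, G sits at bearing -90° from Q; a 116° counterclockwise sweep puts B at bearing 26°, so B = Q + 12.5·(cos 26°, sin 26°) = (-24.565, 17.980). The tangent condition forces QB to be normal to BN, so BN runs along (−sin 26°, cos 26°); with |BN| = 38.1, N = (-41.267, 52.224). Then |FN| = |N − F| = 66.560.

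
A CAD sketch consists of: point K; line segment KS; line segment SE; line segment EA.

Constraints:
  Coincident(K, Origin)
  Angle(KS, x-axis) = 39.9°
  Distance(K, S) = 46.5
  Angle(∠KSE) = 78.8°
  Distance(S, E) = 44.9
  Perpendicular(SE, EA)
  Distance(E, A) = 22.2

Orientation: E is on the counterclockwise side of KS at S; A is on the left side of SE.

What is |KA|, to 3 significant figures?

42.8

∠KSE = 78.8°, so SE runs at 39.9° + (180° − 78.8°) = 141° from the x-axis; with |SE| = 44.9, E = S + 44.9·(cos 141°, sin 141°) = (0.730, 58.0). The perpendicularity gives EA at right angles to SE; with |EA| = 22.2 on the left of SE, A = E + 22.2·(-0.628, -0.778) = (-13.2, 40.7). Then |KA| = |A − K| = 42.8.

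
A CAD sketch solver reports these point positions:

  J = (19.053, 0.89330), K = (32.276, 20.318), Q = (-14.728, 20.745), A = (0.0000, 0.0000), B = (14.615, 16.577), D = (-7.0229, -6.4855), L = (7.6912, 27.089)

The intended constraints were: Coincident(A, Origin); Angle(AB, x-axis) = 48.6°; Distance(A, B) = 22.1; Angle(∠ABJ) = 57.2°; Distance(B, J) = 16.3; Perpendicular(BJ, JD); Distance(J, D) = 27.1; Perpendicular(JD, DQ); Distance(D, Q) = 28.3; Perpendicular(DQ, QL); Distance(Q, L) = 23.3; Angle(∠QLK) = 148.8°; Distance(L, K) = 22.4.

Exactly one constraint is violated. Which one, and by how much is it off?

Distance(L, K) = 22.4 — off by 3.10.

A = (0.00, 0.00) ✓; AB at 48.60° ✓; |AB| = 22.10 ✓; ∠ABJ = 57.20° ✓; |BJ| = 16.30 ✓; ∠(BJ, JD) = 90.00° ✓; |JD| = 27.10 ✓; ∠(JD, DQ) = 90.00° ✓; |DQ| = 28.30 ✓; ∠(DQ, QL) = 90.00° ✓; |QL| = 23.30 ✓; ∠QLK = 148.8° ✓; |LK| = 25.50 ✗.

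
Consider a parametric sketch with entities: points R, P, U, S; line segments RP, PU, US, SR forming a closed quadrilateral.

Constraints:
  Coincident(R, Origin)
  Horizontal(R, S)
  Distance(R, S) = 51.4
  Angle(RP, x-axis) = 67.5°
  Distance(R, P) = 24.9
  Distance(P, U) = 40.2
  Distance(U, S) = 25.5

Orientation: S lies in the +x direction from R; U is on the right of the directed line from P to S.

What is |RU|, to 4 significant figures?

31.44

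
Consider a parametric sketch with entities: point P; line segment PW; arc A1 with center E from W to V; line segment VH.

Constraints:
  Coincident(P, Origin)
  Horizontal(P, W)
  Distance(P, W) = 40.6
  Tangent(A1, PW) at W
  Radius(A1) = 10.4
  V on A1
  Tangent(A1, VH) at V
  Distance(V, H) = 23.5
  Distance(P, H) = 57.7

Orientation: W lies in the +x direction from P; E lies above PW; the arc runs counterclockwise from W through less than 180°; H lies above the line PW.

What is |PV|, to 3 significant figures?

52.3

P is at the origin; PW is horizontal with |PW| = 40.6 and W on the +x side, so W = (40.6, 0.00). Tangency of A1 to PW means the radius EW is perpendicular to PW, so E = W + (0, 10.4) = (40.6, 10.4). Since EV ⟂ VH (tangency), |EH| = √(10.4² + 23.5²) = 25.7 regardless of where V sits on A1. So H lies on both circle(P, 57.7) and circle(E, 25.7); the above-PW intersection is H = (45.4, 35.7). V is the foot of the tangent from H: V = (50.7, 12.8).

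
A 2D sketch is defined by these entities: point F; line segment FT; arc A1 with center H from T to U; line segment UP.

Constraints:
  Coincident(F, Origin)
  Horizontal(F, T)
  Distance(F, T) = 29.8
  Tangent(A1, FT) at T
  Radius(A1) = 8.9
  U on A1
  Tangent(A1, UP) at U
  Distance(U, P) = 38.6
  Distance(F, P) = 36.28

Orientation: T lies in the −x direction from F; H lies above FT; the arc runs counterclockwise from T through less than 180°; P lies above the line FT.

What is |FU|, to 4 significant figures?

22.72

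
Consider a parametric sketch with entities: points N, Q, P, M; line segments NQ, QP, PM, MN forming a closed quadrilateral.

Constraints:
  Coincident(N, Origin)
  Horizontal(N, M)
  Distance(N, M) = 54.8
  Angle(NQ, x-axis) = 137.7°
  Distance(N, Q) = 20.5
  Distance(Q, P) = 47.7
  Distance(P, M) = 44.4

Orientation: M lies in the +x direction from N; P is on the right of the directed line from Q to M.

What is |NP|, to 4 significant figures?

27.43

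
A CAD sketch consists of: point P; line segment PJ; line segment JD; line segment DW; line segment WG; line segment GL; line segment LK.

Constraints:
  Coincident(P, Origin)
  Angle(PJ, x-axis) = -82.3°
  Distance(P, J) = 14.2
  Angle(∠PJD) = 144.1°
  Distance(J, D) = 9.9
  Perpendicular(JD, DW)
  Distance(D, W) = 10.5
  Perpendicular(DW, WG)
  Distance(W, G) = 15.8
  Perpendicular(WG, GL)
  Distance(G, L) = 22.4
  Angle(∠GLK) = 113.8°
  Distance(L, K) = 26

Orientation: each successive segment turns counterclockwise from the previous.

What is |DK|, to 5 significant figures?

23.775

P is at the origin; PJ runs at -82.3° with length 14.2, so J = (1.9026, -14.072). ∠PJD = 144.1° gives JD at -46.400° from the x-axis; with |JD| = 9.9, D = (8.7298, -21.241). The perpendicularity gives DW at right angles to JD, so DW runs at 43.600°; with |DW| = 10.5, W = (16.334, -14.000). DW ⟂ WG, so WG runs at 133.60°; with |WG| = 15.8, G = (5.4377, -2.5583). WG is perpendicular to GL, so GL runs at -136.40°; with |GL| = 22.4, L = (-10.784, -18.006). ∠GLK = 113.8° gives LK at -70.200° from the x-axis; with |LK| = 26.0, K = (-1.9766, -42.469). Then |DK| = |K − D| = 23.775.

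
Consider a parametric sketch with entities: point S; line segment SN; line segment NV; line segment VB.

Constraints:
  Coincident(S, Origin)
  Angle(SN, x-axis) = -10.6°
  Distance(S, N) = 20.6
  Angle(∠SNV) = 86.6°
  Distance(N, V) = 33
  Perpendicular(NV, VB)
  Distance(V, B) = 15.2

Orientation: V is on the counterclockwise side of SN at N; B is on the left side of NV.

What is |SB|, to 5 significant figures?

32.228

S is at the origin; SN runs at -10.6° with length 20.6, so N = 20.6·(cos -10.6°, sin -10.6°) = (20.248, -3.7894). ∠SNV = 86.6°, so NV runs at -10.6° + (180° − 86.6°) = 82.800° from the x-axis; with |NV| = 33.0, V = N + 33.0·(cos 82.800°, sin 82.800°) = (24.384, 28.950). The perpendicularity gives VB at right angles to NV; with |VB| = 15.2 on the left of NV, B = V + 15.2·(-0.99211, 0.12533) = (9.3043, 30.855). Then |SB| = |B − S| = 32.228.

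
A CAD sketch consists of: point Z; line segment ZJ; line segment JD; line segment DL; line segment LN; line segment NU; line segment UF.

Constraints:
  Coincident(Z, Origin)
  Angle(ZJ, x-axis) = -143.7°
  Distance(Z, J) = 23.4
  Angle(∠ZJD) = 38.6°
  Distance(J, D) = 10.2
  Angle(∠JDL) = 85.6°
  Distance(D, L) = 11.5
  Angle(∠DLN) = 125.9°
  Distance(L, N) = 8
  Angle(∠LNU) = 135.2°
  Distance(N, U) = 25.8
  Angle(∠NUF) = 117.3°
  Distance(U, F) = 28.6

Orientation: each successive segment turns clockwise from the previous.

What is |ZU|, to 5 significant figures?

41.190

Z is at the origin; ZJ runs at -143.7° with length 23.4, so J = (-18.859, -13.853). ∠ZJD = 38.6° gives JD at 74.900° from the x-axis; with |JD| = 10.2, D = (-16.202, -4.0053). ∠JDL = 85.6° gives DL at -19.500° from the x-axis; with |DL| = 11.5, L = (-5.3612, -7.8441). ∠DLN = 125.9° gives LN at -73.600° from the x-axis; with |LN| = 8.0, N = (-3.1025, -15.519). ∠LNU = 135.2° gives NU at -118.40° from the x-axis; with |NU| = 25.8, U = (-15.374, -38.214). Then |ZU| = |U − Z| = 41.190.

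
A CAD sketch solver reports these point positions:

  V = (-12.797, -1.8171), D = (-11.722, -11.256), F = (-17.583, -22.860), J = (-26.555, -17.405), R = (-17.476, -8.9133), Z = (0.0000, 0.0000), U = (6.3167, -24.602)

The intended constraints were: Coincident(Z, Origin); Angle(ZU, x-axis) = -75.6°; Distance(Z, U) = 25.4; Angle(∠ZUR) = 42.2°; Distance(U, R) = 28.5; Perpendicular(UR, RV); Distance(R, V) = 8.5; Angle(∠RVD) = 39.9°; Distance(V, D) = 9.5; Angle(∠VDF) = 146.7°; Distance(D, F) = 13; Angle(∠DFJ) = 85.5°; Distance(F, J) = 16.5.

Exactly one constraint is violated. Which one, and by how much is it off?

Distance(F, J) = 16.5 — off by 6.00.

Z = (0.00, 0.00) ✓; ZU at -75.60° ✓; |ZU| = 25.40 ✓; ∠ZUR = 42.20° ✓; |UR| = 28.50 ✓; ∠(UR, RV) = 90.00° ✓; |RV| = 8.500 ✓; ∠RVD = 39.90° ✓; |VD| = 9.500 ✓; ∠VDF = 146.7° ✓; |DF| = 13.00 ✓; ∠DFJ = 85.50° ✓; |FJ| = 10.50 ✗.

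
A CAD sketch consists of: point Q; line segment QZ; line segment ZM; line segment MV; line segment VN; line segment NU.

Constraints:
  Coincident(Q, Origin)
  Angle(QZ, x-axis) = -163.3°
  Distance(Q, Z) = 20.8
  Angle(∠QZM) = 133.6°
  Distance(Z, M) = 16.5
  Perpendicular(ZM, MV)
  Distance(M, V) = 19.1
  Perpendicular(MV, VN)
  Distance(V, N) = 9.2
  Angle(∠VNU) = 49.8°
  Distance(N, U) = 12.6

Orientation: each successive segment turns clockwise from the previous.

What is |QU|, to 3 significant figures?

30.3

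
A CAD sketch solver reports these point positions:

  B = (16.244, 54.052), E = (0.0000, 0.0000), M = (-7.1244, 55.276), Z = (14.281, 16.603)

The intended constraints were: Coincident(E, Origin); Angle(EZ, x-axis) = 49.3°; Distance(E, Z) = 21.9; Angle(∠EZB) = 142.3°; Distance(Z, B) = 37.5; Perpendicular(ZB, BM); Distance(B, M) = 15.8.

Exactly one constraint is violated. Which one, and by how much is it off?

Distance(B, M) = 15.8 — off by 7.60.

E = (0.00, 0.00) ✓; EZ at 49.30° ✓; |EZ| = 21.90 ✓; ∠EZB = 142.3° ✓; |ZB| = 37.50 ✓; ∠(ZB, BM) = 90.00° ✓; |BM| = 23.40 ✗.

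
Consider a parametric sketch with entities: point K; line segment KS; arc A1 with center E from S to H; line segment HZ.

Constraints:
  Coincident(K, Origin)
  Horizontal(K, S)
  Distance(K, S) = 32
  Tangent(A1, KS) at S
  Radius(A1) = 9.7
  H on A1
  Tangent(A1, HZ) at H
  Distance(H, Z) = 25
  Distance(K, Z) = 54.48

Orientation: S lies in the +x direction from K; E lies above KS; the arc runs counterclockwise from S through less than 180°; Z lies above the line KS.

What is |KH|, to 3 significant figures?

42.8

K is at the origin; K and S share the same y with |KS| = 32.0 and S on the +x side, so S = (32.0, 0.00). Tangency of A1 to KS means the radius ES is perpendicular to KS, so E = S + (0, 9.7) = (32.0, 9.70). Since EH ⟂ HZ (tangency), |EZ| = √(9.7² + 25.0²) = 26.8 regardless of where H sits on A1. So Z lies on both circle(K, 54.48) and circle(E, 26.8); the above-KS intersection is Z = (42.1, 34.5). H is the foot of the tangent from Z: H = (41.7, 9.53).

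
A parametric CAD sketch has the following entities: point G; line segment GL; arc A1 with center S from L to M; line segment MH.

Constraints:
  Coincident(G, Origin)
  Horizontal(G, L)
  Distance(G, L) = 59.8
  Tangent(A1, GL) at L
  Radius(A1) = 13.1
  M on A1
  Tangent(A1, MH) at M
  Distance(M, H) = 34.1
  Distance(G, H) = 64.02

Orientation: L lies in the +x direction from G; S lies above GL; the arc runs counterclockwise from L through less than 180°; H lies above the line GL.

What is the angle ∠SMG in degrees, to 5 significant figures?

27.960°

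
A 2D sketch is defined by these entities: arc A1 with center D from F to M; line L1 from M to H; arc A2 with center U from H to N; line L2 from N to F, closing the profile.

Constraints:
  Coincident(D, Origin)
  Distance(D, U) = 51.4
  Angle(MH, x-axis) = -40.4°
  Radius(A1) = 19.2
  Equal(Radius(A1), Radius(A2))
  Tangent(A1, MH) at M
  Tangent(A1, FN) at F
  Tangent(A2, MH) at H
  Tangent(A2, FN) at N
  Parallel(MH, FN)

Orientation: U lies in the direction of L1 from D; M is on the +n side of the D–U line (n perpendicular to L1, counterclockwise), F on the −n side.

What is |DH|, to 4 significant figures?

54.87

The slot axis is L1's direction at -40.4°, so u = (cos -40.4°, sin -40.4°) = (0.7615, -0.6481) and n = (−sin -40.4°, cos -40.4°) = (0.6481, 0.7615). D is at the origin and U lies 51.4 along u from D, so U = 51.4·u = (39.14, -33.31). Tangency of A1 to both parallel lines with radius 19.2 puts M and F at D ± 19.2·n: M = (12.44, 14.62), F = (-12.44, -14.62). Equal radii place H and N the same way about U: H = U + 19.2·n = (51.59, -18.69), N = U − 19.2·n = (26.70, -47.93). Then |DH| = |H − D| = 54.87.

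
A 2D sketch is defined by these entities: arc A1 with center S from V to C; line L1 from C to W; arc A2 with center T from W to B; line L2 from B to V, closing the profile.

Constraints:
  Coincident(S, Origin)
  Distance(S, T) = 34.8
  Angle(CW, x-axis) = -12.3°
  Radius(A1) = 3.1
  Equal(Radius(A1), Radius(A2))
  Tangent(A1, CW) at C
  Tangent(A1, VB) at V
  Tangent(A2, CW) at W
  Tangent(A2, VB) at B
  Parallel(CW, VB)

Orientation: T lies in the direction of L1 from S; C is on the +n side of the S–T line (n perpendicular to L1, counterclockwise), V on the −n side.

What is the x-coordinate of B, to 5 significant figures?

33.341

The slot axis is L1's direction at -12.3°, so u = (cos -12.3°, sin -12.3°) = (0.97705, -0.21303) and n = (−sin -12.3°, cos -12.3°) = (0.21303, 0.97705). S is at the origin and T lies 34.8 along u from S, so T = 34.8·u = (34.001, -7.4135). Tangency of A1 to both parallel lines with radius 3.1 puts C and V at S ± 3.1·n: C = (0.66039, 3.0288), V = (-0.66039, -3.0288). Equal radii place W and B the same way about T: W = T + 3.1·n = (34.662, -4.3846), B = T − 3.1·n = (33.341, -10.442). So B.x = 33.341.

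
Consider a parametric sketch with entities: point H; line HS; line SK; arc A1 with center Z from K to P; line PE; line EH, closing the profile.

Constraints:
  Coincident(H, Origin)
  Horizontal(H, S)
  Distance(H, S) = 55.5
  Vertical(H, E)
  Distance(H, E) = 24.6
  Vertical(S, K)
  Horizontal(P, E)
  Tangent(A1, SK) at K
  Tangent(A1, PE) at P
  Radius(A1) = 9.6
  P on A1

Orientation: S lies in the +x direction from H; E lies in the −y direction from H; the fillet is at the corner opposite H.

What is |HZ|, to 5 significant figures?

48.289

H is at the origin; HS is horizontal with |HS| = 55.5 and S on the +x side, so S = (55.500, 0.0000). HE is vertical with |HE| = 24.6 and E on the −y side, so E = (0.0000, -24.600). The virtual corner opposite H is at (55.500, -24.600). Since A1 is tangent to SK there, ZK ⟂ SK and since A1 is tangent to PE there, ZP ⟂ PE, with radius 9.6, so the center Z sits 9.6 in from both sides at Z = (45.900, -15.000). Then |HZ| = |Z − H| = 48.289.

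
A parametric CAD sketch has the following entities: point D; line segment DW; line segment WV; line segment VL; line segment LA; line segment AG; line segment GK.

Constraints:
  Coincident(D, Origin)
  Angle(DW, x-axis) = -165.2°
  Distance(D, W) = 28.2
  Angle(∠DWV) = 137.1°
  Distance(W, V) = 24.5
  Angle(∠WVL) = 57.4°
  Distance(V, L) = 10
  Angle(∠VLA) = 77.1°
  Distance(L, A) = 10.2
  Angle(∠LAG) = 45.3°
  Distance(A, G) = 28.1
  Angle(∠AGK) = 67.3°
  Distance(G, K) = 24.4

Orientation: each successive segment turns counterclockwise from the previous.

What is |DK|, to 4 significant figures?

51.43

D is at the origin; DW runs at -165.2° with length 28.2, so W = (-27.26, -7.204). ∠DWV = 137.1° gives WV at -122.3° from the x-axis; with |WV| = 24.5, V = (-40.36, -27.91). ∠WVL = 57.4° gives VL at 0.3000° from the x-axis; with |VL| = 10.0, L = (-30.36, -27.86). ∠VLA = 77.1° gives LA at 103.2° from the x-axis; with |LA| = 10.2, A = (-32.69, -17.93). ∠LAG = 45.3° gives AG at -122.1° from the x-axis; with |AG| = 28.1, G = (-47.62, -41.73). ∠AGK = 67.3° gives GK at -9.400° from the x-axis; with |GK| = 24.4, K = (-23.55, -45.72). Then |DK| = |K − D| = 51.43.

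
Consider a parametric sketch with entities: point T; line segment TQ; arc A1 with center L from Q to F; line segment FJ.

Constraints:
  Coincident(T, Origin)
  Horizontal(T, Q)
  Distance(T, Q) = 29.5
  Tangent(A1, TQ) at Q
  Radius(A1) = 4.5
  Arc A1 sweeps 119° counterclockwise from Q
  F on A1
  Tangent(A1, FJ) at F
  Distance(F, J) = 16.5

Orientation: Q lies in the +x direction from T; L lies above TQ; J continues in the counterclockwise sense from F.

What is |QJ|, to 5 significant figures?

21.500

T is at the origin; TQ is horizontal with |TQ| = 29.5 and Q on the +x side, so Q = (29.500, 0.0000). Tangency of A1 to TQ means the radius LQ is perpendicular to TQ, so L = Q + (0, 4.5) = (29.500, 4.5000). On A1, Q sits at bearing -90° from L; a 119° counterclockwise sweep puts F at bearing 29°, so F = L + 4.5·(cos 29°, sin 29°) = (33.436, 6.6816). A1 meets FJ tangentially, so LF is at right angles to FJ, so FJ runs along (−sin 29°, cos 29°); with |FJ| = 16.5, J = (25.436, 21.113). Then |QJ| = |J − Q| = 21.500.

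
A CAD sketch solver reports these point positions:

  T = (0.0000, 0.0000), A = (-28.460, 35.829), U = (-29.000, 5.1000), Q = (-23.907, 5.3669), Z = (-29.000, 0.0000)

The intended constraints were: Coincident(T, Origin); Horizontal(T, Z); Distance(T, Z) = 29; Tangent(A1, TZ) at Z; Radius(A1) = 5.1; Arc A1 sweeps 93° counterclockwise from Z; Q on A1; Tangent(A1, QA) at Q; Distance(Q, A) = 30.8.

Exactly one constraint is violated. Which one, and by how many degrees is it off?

Tangent(A1, QA) at Q — off by 5.50°.

T = (0.00, 0.00) ✓; T.y = 0.00, Z.y = 0.00 ✓; |TZ| = 29.00 ✓; ∠(UZ, ZT) = 90.00° ✓; |UZ| = 5.100 ✓; bearing(U→Q) − bearing(U→Z) = 93.00° ✓; |UQ| = 5.100 ✓; ∠(UQ, QA) = 84.50° ✗; |QA| = 30.80 ✓.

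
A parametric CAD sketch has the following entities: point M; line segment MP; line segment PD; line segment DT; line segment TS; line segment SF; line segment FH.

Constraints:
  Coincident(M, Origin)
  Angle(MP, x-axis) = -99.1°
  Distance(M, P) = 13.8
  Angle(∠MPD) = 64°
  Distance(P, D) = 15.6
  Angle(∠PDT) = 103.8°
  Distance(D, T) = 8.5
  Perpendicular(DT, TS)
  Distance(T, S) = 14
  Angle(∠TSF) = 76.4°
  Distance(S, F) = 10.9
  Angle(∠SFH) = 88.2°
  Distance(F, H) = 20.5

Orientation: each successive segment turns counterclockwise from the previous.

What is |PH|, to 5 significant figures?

24.518

∠TSF = 76.4° gives SF at -73.300° from the x-axis; with |SF| = 10.9, F = (1.4368, -11.801). ∠SFH = 88.2° gives FH at 18.500° from the x-axis; with |FH| = 20.5, H = (20.877, -5.2964). Then |PH| = |H − P| = 24.518.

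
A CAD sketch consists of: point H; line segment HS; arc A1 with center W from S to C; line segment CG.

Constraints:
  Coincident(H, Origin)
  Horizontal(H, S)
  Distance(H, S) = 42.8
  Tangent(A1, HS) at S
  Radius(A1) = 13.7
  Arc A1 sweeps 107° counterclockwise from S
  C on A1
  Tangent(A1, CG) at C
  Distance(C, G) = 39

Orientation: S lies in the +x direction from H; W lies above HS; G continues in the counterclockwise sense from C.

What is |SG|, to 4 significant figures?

55.03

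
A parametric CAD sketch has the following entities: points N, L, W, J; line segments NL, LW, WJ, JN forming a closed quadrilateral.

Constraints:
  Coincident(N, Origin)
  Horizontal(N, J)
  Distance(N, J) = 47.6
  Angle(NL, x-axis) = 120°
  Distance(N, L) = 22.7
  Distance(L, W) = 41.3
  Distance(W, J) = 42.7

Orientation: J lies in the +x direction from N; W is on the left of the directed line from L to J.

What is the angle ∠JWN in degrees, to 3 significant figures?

65.4°

Checks: |LW| = 41.30 ✓; |WJ| = 42.70 ✓.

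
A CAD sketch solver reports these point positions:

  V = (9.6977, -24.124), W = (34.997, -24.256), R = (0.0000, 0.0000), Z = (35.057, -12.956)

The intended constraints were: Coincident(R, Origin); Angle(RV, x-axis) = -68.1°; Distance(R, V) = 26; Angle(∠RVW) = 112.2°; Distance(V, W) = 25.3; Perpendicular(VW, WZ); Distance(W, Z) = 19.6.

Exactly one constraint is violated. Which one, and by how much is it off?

Distance(W, Z) = 19.6 — off by 8.30.

R = (0.00, 0.00) ✓; RV at -68.10° ✓; |RV| = 26.00 ✓; ∠RVW = 112.2° ✓; |VW| = 25.30 ✓; ∠(VW, WZ) = 89.99° ✓; |WZ| = 11.30 ✗.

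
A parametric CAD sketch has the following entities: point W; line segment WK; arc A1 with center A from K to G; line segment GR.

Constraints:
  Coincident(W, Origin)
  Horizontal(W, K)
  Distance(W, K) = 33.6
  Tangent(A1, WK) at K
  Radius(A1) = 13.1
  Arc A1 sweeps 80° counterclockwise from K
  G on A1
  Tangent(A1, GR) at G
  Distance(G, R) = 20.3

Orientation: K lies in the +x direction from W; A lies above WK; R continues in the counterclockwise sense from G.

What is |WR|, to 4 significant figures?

58.76

W is at the origin; W and K share the same y with |WK| = 33.6 and K on the +x side, so K = (33.60, 0.000). Tangency of A1 to WK means the radius AK is perpendicular to WK, so A = K + (0, 13.1) = (33.60, 13.10). On A1, K sits at bearing -90° from A; an 80° counterclockwise sweep puts G at bearing -10°, so G = A + 13.1·(cos -10°, sin -10°) = (46.50, 10.83). Since A1 is tangent to GR there, AG ⟂ GR, so GR runs along (−sin -10°, cos -10°); with |GR| = 20.3, R = (50.03, 30.82). Then |WR| = |R − W| = 58.76.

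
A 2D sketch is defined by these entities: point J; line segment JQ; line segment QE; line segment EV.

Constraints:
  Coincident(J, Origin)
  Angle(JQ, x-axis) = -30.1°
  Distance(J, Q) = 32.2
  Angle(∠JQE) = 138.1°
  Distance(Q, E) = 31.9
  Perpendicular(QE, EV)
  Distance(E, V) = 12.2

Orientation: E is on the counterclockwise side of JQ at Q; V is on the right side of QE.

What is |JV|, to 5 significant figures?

65.246

∠JQE = 138.1°, so QE runs at -30.1° + (180° − 138.1°) = 11.800° from the x-axis; with |QE| = 31.9, E = Q + 31.9·(cos 11.800°, sin 11.800°) = (59.084, -9.6252). QE ⟂ EV; with |EV| = 12.2 on the right of QE, V = E + 12.2·(0.20450, -0.97887) = (61.579, -21.567). Then |JV| = |V − J| = 65.246.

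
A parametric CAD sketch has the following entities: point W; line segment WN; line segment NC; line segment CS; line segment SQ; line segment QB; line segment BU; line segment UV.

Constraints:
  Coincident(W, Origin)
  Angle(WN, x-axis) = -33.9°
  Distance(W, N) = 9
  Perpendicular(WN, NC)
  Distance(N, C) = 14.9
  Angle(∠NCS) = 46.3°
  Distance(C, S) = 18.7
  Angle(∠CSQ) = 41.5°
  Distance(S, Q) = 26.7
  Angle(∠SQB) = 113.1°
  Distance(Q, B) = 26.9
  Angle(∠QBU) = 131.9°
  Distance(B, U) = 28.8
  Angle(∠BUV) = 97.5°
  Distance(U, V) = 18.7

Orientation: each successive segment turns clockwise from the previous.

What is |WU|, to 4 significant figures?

56.88

W is at the origin; WN runs at -33.9° with length 9.0, so N = (7.470, -5.020). The perpendicularity gives NC at right angles to WN, so NC runs at -123.9°; with |NC| = 14.9, C = (-0.8403, -17.39). ∠NCS = 46.3° gives CS at 102.4° from the x-axis; with |CS| = 18.7, S = (-4.856, 0.8769). ∠CSQ = 41.5° gives SQ at -36.10° from the x-axis; with |SQ| = 26.7, Q = (16.72, -14.85). ∠SQB = 113.1° gives QB at -103.0° from the x-axis; with |QB| = 26.9, B = (10.67, -41.07). ∠QBU = 131.9° gives BU at -151.1° from the x-axis; with |BU| = 28.8, U = (-14.55, -54.98). Then |WU| = |U − W| = 56.88.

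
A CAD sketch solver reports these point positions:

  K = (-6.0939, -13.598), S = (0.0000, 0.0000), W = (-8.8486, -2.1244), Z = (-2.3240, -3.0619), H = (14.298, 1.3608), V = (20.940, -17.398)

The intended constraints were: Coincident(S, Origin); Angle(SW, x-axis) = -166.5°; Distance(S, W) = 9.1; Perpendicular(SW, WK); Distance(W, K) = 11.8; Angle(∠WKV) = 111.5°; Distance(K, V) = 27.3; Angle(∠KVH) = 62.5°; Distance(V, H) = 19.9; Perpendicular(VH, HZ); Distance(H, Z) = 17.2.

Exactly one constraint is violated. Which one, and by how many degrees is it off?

Perpendicular(VH, HZ) — off by 4.60°.

S = (0.00, 0.00) ✓; SW at -166.5° ✓; |SW| = 9.100 ✓; ∠(SW, WK) = 90.00° ✓; |WK| = 11.80 ✓; ∠WKV = 111.5° ✓; |KV| = 27.30 ✓; ∠KVH = 62.50° ✓; |VH| = 19.90 ✓; ∠(VH, HZ) = 85.40° ✗; |HZ| = 17.20 ✓.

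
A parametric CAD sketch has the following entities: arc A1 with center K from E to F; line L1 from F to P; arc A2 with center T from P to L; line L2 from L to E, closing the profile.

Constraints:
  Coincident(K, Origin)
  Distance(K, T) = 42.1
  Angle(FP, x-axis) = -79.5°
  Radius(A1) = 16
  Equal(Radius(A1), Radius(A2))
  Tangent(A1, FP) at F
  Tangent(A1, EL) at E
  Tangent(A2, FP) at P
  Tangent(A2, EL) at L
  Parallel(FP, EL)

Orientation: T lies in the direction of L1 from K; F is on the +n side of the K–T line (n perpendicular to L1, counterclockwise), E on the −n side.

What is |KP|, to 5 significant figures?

45.038

The slot axis is L1's direction at -79.5°, so u = (cos -79.5°, sin -79.5°) = (0.18224, -0.98325) and n = (−sin -79.5°, cos -79.5°) = (0.98325, 0.18224). K is at the origin and T lies 42.1 along u from K, so T = 42.1·u = (7.6721, -41.395). Tangency of A1 to both parallel lines with radius 16.0 puts F and E at K ± 16.0·n: F = (15.732, 2.9158), E = (-15.732, -2.9158). Equal radii place P and L the same way about T: P = T + 16.0·n = (23.404, -38.479), L = T − 16.0·n = (-8.0600, -44.311). Then |KP| = |P − K| = 45.038.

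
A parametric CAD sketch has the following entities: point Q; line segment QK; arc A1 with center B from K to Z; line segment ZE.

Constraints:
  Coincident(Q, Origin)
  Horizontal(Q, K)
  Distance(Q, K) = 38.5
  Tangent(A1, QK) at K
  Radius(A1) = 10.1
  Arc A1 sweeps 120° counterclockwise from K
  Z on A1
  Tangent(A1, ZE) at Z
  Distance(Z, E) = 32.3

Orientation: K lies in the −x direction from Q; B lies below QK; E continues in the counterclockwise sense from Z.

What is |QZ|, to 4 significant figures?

49.62

Q is at the origin; Q and K share the same y with |QK| = 38.5 and K on the −x side, so K = (-38.50, 0.000). Since A1 is tangent to QK there, BK ⟂ QK, so B = K + (0, -10.1) = (-38.50, -10.10). On A1, K sits at bearing 90° from B; a 120° counterclockwise sweep puts Z at bearing 210°, so Z = B + 10.1·(cos 210°, sin 210°) = (-47.25, -15.15). Then |QZ| = |Z − Q| = 49.62.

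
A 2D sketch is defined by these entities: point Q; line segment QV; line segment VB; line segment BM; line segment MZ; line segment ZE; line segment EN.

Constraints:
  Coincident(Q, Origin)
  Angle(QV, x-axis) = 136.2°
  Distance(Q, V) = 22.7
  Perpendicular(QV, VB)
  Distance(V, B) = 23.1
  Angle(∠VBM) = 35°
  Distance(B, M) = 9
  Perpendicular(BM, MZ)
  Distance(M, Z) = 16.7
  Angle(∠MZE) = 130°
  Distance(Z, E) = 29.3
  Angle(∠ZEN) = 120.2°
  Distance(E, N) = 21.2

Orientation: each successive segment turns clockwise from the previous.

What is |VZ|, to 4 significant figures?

10.51

Q is at the origin; QV runs at 136.2° with length 22.7, so V = (-16.38, 15.71). The perpendicularity gives VB at right angles to QV, so VB runs at 46.20°; with |VB| = 23.1, B = (-0.3954, 32.38). ∠VBM = 35.0° gives BM at -98.80° from the x-axis; with |BM| = 9.0, M = (-1.772, 23.49). BM is perpendicular to MZ, so MZ runs at 171.2°; with |MZ| = 16.7, Z = (-18.28, 26.05). Then |VZ| = |Z − V| = 10.51.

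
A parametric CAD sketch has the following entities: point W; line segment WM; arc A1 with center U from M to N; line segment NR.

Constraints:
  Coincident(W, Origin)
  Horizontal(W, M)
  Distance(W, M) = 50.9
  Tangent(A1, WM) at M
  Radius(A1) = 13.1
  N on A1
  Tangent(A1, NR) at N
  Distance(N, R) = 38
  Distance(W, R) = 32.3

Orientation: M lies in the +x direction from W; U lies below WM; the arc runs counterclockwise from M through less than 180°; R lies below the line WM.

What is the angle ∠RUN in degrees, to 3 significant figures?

71.0°

W is at the origin; W and M share the same y with |WM| = 50.9 and M on the +x side, so M = (50.9, 0.00). A1 meets WM tangentially, so UM is at right angles to WM, so U = M + (0, -13.1) = (50.9, -13.1). Since UN ⟂ NR (tangency), |UR| = √(13.1² + 38.0²) = 40.2 regardless of where N sits on A1. So R lies on both circle(W, 32.3) and circle(U, 40.2); the below-WM intersection is R = (14.0, -29.1). N is the foot of the tangent from R: N = (42.1, -3.44).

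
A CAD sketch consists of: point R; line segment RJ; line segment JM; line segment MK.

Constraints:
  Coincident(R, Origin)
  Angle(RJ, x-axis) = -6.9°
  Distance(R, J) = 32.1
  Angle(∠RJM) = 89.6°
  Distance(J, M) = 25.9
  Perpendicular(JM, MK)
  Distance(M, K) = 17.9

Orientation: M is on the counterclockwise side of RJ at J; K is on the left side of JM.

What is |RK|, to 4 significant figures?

29.34

R is at the origin; RJ runs at -6.9° with length 32.1, so J = 32.1·(cos -6.9°, sin -6.9°) = (31.87, -3.856). ∠RJM = 89.6°, so JM runs at -6.9° + (180° − 89.6°) = 83.50° from the x-axis; with |JM| = 25.9, M = J + 25.9·(cos 83.50°, sin 83.50°) = (34.80, 21.88). The perpendicularity gives MK at right angles to JM; with |MK| = 17.9 on the left of JM, K = M + 17.9·(-0.9936, 0.1132) = (17.01, 23.90). Then |RK| = |K − R| = 29.34.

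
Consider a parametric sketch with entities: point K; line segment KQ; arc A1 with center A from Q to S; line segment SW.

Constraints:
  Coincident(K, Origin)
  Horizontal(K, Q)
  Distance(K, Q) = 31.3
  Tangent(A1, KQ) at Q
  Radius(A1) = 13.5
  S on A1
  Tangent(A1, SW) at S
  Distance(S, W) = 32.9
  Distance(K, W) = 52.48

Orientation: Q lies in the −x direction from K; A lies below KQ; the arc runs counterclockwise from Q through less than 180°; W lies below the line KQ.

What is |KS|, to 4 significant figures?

47.28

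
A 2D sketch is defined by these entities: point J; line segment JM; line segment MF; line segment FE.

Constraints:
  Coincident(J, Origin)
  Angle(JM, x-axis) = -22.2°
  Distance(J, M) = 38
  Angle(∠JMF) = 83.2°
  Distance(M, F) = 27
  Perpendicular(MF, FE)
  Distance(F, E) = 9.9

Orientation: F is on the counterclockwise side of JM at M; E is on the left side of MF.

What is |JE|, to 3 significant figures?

35.8

∠JMF = 83.2°, so MF runs at -22.2° + (180° − 83.2°) = 74.6° from the x-axis; with |MF| = 27.0, F = M + 27.0·(cos 74.6°, sin 74.6°) = (42.4, 11.7). MF ⟂ FE; with |FE| = 9.9 on the left of MF, E = F + 9.9·(-0.964, 0.266) = (32.8, 14.3). Then |JE| = |E − J| = 35.8.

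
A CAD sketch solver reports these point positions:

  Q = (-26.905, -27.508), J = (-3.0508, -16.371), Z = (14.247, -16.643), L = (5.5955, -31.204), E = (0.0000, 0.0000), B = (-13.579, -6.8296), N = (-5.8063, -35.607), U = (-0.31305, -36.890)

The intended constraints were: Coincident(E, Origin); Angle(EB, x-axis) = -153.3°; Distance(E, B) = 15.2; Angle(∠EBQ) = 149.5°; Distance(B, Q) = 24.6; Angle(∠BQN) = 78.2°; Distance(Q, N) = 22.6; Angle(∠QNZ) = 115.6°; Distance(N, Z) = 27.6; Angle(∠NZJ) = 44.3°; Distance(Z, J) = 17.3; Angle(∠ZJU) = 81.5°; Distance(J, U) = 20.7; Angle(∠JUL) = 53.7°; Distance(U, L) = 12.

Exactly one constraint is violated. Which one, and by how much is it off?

Distance(U, L) = 12 — off by 3.80.

E = (0.00, 0.00) ✓; EB at -153.3° ✓; |EB| = 15.20 ✓; ∠EBQ = 149.5° ✓; |BQ| = 24.60 ✓; ∠BQN = 78.20° ✓; |QN| = 22.60 ✓; ∠QNZ = 115.6° ✓; |NZ| = 27.60 ✓; ∠NZJ = 44.30° ✓; |ZJ| = 17.30 ✓; ∠ZJU = 81.50° ✓; |JU| = 20.70 ✓; ∠JUL = 53.70° ✓; |UL| = 8.200 ✗.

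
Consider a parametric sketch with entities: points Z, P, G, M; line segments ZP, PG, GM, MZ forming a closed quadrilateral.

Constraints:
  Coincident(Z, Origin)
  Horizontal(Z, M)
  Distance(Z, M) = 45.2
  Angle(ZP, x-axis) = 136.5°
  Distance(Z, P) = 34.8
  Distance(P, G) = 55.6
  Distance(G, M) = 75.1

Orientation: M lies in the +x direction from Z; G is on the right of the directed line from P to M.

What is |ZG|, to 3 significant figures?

39.0

Checks: |PG| = 55.60 ✓; |GM| = 75.10 ✓.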